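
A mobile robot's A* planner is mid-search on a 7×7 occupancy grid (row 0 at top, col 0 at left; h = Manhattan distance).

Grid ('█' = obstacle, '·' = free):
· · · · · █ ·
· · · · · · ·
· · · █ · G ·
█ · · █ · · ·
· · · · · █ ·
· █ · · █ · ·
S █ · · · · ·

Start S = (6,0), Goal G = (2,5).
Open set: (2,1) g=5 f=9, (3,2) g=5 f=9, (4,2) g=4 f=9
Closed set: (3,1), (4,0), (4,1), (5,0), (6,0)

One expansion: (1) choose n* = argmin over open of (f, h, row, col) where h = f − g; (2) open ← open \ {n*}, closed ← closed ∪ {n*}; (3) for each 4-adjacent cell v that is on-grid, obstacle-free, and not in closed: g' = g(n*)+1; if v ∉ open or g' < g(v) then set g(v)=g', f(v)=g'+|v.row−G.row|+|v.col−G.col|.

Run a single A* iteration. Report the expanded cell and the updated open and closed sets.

expanded=(2,1); open=[(1,1) g=6 f=11, (2,0) g=6 f=11, (2,2) g=6 f=9, (3,2) g=5 f=9, (4,2) g=4 f=9]; closed=[(2,1), (3,1), (4,0), (4,1), (5,0), (6,0)]

step 1: expand (2,1) (f=9, h=4) → closed; open now [(1,1) g=6 f=11, (2,0) g=6 f=11, (2,2) g=6 f=9, (3,2) g=5 f=9, (4,2) g=4 f=9]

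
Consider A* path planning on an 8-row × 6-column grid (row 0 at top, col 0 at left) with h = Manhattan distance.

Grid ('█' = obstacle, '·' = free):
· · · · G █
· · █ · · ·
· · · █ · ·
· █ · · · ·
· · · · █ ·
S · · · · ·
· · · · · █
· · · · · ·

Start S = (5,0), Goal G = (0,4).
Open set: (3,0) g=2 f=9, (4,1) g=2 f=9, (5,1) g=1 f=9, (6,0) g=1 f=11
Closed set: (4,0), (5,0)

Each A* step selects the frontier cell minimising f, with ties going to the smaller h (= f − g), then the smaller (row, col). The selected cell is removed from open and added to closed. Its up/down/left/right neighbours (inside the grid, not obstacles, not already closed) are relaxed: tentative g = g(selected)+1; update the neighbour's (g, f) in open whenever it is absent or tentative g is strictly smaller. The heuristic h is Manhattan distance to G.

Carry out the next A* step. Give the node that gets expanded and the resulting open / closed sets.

step 1: expand (3,0) (f=9, h=7) → closed; open now [(2,0) g=3 f=9, (4,1) g=2 f=9, (5,1) g=1 f=9, (6,0) g=1 f=11]

expanded=(3,0); open=[(2,0) g=3 f=9, (4,1) g=2 f=9, (5,1) g=1 f=9, (6,0) g=1 f=11]; closed=[(3,0), (4,0), (5,0)]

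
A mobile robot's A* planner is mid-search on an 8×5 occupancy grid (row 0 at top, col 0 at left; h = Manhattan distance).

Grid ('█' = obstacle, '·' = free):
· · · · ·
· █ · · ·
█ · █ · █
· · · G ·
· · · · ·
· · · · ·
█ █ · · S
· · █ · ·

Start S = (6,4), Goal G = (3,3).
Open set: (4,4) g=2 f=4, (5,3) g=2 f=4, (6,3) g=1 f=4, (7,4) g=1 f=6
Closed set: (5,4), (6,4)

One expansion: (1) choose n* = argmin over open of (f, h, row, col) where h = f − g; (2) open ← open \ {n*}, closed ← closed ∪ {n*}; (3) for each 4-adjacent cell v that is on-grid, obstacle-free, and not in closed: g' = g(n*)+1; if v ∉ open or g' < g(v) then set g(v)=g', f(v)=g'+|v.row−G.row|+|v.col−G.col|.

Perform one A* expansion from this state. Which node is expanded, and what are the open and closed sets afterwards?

step 1: expand (4,4) (f=4, h=2) → closed; open now [(3,4) g=3 f=4, (4,3) g=3 f=4, (5,3) g=2 f=4, (6,3) g=1 f=4, (7,4) g=1 f=6]

expanded=(4,4); open=[(3,4) g=3 f=4, (4,3) g=3 f=4, (5,3) g=2 f=4, (6,3) g=1 f=4, (7,4) g=1 f=6]; closed=[(4,4), (5,4), (6,4)]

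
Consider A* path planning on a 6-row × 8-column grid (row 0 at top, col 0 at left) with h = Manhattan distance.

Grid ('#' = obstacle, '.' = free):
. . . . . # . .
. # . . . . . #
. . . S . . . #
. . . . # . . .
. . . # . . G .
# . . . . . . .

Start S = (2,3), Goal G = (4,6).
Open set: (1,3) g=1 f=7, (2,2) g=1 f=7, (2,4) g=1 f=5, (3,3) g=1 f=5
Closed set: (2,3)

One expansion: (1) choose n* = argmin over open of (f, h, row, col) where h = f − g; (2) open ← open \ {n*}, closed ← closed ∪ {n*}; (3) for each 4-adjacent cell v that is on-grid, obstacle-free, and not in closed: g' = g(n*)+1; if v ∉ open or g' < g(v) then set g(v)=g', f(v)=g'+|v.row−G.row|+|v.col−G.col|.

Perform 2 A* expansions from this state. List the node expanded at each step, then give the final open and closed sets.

step 1: expand (2,4) (f=5, h=4) → closed; open now [(1,3) g=1 f=7, (1,4) g=2 f=7, (2,2) g=1 f=7, (2,5) g=2 f=5, (3,3) g=1 f=5]
step 2: expand (2,5) (f=5, h=3) → closed; open now [(1,3) g=1 f=7, (1,4) g=2 f=7, (1,5) g=3 f=7, (2,2) g=1 f=7, (2,6) g=3 f=5, (3,3) g=1 f=5, (3,5) g=3 f=5]

order=[(2,4) → (2,5)]; open=[(1,3) g=1 f=7, (1,4) g=2 f=7, (1,5) g=3 f=7, (2,2) g=1 f=7, (2,6) g=3 f=5, (3,3) g=1 f=5, (3,5) g=3 f=5]; closed=[(2,3), (2,4), (2,5)]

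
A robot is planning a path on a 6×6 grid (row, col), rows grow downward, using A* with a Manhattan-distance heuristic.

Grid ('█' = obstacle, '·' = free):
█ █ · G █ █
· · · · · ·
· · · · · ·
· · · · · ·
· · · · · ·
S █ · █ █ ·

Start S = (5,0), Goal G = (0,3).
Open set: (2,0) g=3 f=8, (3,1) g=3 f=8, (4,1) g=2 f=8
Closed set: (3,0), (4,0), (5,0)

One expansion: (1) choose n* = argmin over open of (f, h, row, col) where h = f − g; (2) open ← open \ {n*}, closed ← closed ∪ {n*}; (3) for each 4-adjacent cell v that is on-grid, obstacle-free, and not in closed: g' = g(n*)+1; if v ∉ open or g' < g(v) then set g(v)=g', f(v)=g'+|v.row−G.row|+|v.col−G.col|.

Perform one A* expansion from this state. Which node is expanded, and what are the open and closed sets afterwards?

expanded=(2,0); open=[(1,0) g=4 f=8, (2,1) g=4 f=8, (3,1) g=3 f=8, (4,1) g=2 f=8]; closed=[(2,0), (3,0), (4,0), (5,0)]

step 1: expand (2,0) (f=8, h=5) → closed; open now [(1,0) g=4 f=8, (2,1) g=4 f=8, (3,1) g=3 f=8, (4,1) g=2 f=8]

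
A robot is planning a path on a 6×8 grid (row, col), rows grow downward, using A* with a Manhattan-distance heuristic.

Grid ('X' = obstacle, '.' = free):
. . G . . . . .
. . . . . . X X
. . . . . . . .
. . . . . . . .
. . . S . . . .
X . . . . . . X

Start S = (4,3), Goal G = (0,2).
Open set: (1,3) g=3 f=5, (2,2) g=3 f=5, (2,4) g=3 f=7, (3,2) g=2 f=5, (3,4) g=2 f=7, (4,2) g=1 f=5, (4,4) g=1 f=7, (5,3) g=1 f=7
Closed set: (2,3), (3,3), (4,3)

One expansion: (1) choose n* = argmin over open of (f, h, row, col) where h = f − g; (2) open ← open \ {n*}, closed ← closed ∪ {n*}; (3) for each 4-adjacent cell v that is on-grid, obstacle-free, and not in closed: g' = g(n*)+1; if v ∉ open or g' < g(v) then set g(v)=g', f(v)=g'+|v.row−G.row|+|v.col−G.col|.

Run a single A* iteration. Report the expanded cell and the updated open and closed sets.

step 1: expand (1,3) (f=5, h=2) → closed; open now [(0,3) g=4 f=5, (1,2) g=4 f=5, (1,4) g=4 f=7, (2,2) g=3 f=5, (2,4) g=3 f=7, (3,2) g=2 f=5, (3,4) g=2 f=7, (4,2) g=1 f=5, (4,4) g=1 f=7, (5,3) g=1 f=7]

expanded=(1,3); open=[(0,3) g=4 f=5, (1,2) g=4 f=5, (1,4) g=4 f=7, (2,2) g=3 f=5, (2,4) g=3 f=7, (3,2) g=2 f=5, (3,4) g=2 f=7, (4,2) g=1 f=5, (4,4) g=1 f=7, (5,3) g=1 f=7]; closed=[(1,3), (2,3), (3,3), (4,3)]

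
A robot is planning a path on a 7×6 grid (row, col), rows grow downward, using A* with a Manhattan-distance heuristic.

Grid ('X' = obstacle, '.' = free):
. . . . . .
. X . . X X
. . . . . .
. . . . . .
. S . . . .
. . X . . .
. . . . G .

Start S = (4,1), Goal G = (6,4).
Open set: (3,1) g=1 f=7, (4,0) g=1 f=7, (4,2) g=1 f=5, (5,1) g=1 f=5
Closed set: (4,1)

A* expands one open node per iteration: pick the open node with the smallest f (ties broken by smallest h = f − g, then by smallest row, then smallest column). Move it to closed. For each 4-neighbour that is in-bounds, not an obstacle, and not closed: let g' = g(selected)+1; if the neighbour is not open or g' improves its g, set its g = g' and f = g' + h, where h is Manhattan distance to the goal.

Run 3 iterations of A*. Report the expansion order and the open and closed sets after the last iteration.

order=[(4,2) → (4,3) → (4,4)]; open=[(3,1) g=1 f=7, (3,2) g=2 f=7, (3,3) g=3 f=7, (3,4) g=4 f=7, (4,0) g=1 f=7, (4,5) g=4 f=7, (5,1) g=1 f=5, (5,3) g=3 f=5, (5,4) g=4 f=5]; closed=[(4,1), (4,2), (4,3), (4,4)]

step 1: expand (4,2) (f=5, h=4) → closed; open now [(3,1) g=1 f=7, (3,2) g=2 f=7, (4,0) g=1 f=7, (4,3) g=2 f=5, (5,1) g=1 f=5]
step 2: expand (4,3) (f=5, h=3) → closed; open now [(3,1) g=1 f=7, (3,2) g=2 f=7, (3,3) g=3 f=7, (4,0) g=1 f=7, (4,4) g=3 f=5, (5,1) g=1 f=5, (5,3) g=3 f=5]
step 3: expand (4,4) (f=5, h=2) → closed; open now [(3,1) g=1 f=7, (3,2) g=2 f=7, (3,3) g=3 f=7, (3,4) g=4 f=7, (4,0) g=1 f=7, (4,5) g=4 f=7, (5,1) g=1 f=5, (5,3) g=3 f=5, (5,4) g=4 f=5]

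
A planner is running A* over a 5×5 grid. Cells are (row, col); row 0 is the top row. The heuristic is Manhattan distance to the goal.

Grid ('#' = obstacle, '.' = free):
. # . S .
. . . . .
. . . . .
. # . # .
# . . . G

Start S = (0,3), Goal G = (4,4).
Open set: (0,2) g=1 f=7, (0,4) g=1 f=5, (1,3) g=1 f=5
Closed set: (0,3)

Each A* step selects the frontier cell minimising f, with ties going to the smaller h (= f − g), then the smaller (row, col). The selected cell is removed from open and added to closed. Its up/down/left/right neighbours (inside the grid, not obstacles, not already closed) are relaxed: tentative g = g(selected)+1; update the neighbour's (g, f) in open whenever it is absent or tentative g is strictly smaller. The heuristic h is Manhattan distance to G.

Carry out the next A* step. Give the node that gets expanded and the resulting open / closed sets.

step 1: expand (0,4) (f=5, h=4) → closed; open now [(0,2) g=1 f=7, (1,3) g=1 f=5, (1,4) g=2 f=5]

expanded=(0,4); open=[(0,2) g=1 f=7, (1,3) g=1 f=5, (1,4) g=2 f=5]; closed=[(0,3), (0,4)]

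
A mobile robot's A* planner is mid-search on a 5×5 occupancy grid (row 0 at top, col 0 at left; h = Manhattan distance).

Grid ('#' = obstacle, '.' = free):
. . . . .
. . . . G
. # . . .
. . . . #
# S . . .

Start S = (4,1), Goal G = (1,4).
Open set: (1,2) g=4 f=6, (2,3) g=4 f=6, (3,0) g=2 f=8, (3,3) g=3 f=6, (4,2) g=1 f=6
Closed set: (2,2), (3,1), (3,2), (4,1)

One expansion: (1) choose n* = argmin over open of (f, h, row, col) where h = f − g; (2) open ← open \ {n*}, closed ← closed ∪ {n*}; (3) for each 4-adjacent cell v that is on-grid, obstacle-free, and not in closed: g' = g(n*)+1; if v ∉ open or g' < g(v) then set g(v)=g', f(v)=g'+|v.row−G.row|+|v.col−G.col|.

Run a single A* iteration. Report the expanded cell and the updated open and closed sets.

step 1: expand (1,2) (f=6, h=2) → closed; open now [(0,2) g=5 f=8, (1,1) g=5 f=8, (1,3) g=5 f=6, (2,3) g=4 f=6, (3,0) g=2 f=8, (3,3) g=3 f=6, (4,2) g=1 f=6]

expanded=(1,2); open=[(0,2) g=5 f=8, (1,1) g=5 f=8, (1,3) g=5 f=6, (2,3) g=4 f=6, (3,0) g=2 f=8, (3,3) g=3 f=6, (4,2) g=1 f=6]; closed=[(1,2), (2,2), (3,1), (3,2), (4,1)]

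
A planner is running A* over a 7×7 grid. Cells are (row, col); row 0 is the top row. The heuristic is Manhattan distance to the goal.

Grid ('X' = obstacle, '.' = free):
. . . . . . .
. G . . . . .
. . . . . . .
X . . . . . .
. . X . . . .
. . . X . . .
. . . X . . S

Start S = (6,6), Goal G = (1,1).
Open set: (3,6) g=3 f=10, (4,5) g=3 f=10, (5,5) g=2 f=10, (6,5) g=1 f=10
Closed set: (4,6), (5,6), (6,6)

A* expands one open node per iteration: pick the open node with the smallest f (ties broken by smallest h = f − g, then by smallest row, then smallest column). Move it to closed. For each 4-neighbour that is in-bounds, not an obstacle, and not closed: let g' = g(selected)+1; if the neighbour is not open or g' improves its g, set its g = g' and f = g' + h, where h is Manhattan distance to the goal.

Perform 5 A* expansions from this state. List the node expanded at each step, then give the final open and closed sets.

order=[(3,6) → (2,6) → (1,6) → (1,5) → (1,4)]; open=[(0,4) g=8 f=12, (0,5) g=7 f=12, (0,6) g=6 f=12, (1,3) g=8 f=10, (2,4) g=8 f=12, (2,5) g=5 f=10, (3,5) g=4 f=10, (4,5) g=3 f=10, (5,5) g=2 f=10, (6,5) g=1 f=10]; closed=[(1,4), (1,5), (1,6), (2,6), (3,6), (4,6), (5,6), (6,6)]

step 1: expand (3,6) (f=10, h=7) → closed; open now [(2,6) g=4 f=10, (3,5) g=4 f=10, (4,5) g=3 f=10, (5,5) g=2 f=10, (6,5) g=1 f=10]
step 2: expand (2,6) (f=10, h=6) → closed; open now [(1,6) g=5 f=10, (2,5) g=5 f=10, (3,5) g=4 f=10, (4,5) g=3 f=10, (5,5) g=2 f=10, (6,5) g=1 f=10]
step 3: expand (1,6) (f=10, h=5) → closed; open now [(0,6) g=6 f=12, (1,5) g=6 f=10, (2,5) g=5 f=10, (3,5) g=4 f=10, (4,5) g=3 f=10, (5,5) g=2 f=10, (6,5) g=1 f=10]
step 4: expand (1,5) (f=10, h=4) → closed; open now [(0,5) g=7 f=12, (0,6) g=6 f=12, (1,4) g=7 f=10, (2,5) g=5 f=10, (3,5) g=4 f=10, (4,5) g=3 f=10, (5,5) g=2 f=10, (6,5) g=1 f=10]
step 5: expand (1,4) (f=10, h=3) → closed; open now [(0,4) g=8 f=12, (0,5) g=7 f=12, (0,6) g=6 f=12, (1,3) g=8 f=10, (2,4) g=8 f=12, (2,5) g=5 f=10, (3,5) g=4 f=10, (4,5) g=3 f=10, (5,5) g=2 f=10, (6,5) g=1 f=10]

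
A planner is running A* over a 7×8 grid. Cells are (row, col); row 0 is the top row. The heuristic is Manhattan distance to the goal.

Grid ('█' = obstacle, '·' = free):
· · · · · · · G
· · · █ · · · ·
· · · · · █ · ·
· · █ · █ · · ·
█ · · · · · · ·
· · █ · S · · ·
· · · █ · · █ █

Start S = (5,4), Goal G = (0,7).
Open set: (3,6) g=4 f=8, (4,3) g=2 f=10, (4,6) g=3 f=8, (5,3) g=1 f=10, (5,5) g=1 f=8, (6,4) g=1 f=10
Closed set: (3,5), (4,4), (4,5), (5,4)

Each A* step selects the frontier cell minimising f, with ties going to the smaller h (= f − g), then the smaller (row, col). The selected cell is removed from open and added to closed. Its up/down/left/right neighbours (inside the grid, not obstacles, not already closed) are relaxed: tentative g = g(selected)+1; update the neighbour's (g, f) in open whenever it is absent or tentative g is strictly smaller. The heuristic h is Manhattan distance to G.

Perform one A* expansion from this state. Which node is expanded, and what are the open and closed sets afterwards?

step 1: expand (3,6) (f=8, h=4) → closed; open now [(2,6) g=5 f=8, (3,7) g=5 f=8, (4,3) g=2 f=10, (4,6) g=3 f=8, (5,3) g=1 f=10, (5,5) g=1 f=8, (6,4) g=1 f=10]

expanded=(3,6); open=[(2,6) g=5 f=8, (3,7) g=5 f=8, (4,3) g=2 f=10, (4,6) g=3 f=8, (5,3) g=1 f=10, (5,5) g=1 f=8, (6,4) g=1 f=10]; closed=[(3,5), (3,6), (4,4), (4,5), (5,4)]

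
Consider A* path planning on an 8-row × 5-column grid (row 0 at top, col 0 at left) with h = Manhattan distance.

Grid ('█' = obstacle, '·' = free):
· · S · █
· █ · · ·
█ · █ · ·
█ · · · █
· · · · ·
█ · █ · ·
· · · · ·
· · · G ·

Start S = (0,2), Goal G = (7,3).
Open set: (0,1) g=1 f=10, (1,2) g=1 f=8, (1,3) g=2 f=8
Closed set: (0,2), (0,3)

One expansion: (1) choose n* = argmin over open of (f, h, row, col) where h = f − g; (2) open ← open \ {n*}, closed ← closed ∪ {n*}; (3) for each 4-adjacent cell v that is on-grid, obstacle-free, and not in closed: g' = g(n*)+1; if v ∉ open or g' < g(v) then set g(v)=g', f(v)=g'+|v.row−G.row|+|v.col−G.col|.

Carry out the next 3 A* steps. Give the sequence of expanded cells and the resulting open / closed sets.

order=[(1,3) → (2,3) → (3,3)]; open=[(0,1) g=1 f=10, (1,2) g=1 f=8, (1,4) g=3 f=10, (2,4) g=4 f=10, (3,2) g=5 f=10, (4,3) g=5 f=8]; closed=[(0,2), (0,3), (1,3), (2,3), (3,3)]

step 1: expand (1,3) (f=8, h=6) → closed; open now [(0,1) g=1 f=10, (1,2) g=1 f=8, (1,4) g=3 f=10, (2,3) g=3 f=8]
step 2: expand (2,3) (f=8, h=5) → closed; open now [(0,1) g=1 f=10, (1,2) g=1 f=8, (1,4) g=3 f=10, (2,4) g=4 f=10, (3,3) g=4 f=8]
step 3: expand (3,3) (f=8, h=4) → closed; open now [(0,1) g=1 f=10, (1,2) g=1 f=8, (1,4) g=3 f=10, (2,4) g=4 f=10, (3,2) g=5 f=10, (4,3) g=5 f=8]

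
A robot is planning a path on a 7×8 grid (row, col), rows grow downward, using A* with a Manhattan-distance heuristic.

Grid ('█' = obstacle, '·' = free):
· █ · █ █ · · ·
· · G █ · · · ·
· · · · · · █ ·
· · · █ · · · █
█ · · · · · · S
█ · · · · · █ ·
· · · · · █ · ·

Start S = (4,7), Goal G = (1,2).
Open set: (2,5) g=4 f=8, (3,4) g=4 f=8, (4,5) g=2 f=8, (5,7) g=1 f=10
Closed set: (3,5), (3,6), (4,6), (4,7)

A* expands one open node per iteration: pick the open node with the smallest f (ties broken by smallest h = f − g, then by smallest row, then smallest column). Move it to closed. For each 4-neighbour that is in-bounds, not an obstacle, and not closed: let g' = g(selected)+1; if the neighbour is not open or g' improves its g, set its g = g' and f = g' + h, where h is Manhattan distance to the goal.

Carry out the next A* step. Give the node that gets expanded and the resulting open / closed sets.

expanded=(2,5); open=[(1,5) g=5 f=8, (2,4) g=5 f=8, (3,4) g=4 f=8, (4,5) g=2 f=8, (5,7) g=1 f=10]; closed=[(2,5), (3,5), (3,6), (4,6), (4,7)]

step 1: expand (2,5) (f=8, h=4) → closed; open now [(1,5) g=5 f=8, (2,4) g=5 f=8, (3,4) g=4 f=8, (4,5) g=2 f=8, (5,7) g=1 f=10]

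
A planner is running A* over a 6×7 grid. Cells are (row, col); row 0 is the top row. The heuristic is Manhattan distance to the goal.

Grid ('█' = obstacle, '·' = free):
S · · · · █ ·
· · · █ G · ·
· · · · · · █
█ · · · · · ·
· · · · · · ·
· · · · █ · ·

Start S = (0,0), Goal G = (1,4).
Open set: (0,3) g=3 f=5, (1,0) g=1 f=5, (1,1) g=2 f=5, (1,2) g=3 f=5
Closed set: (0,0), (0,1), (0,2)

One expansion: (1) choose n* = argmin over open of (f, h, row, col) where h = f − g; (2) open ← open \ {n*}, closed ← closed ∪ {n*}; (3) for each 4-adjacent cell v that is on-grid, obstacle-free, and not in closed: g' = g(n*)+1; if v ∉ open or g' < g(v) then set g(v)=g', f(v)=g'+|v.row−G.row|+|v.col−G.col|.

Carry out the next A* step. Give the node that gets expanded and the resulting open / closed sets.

step 1: expand (0,3) (f=5, h=2) → closed; open now [(0,4) g=4 f=5, (1,0) g=1 f=5, (1,1) g=2 f=5, (1,2) g=3 f=5]

expanded=(0,3); open=[(0,4) g=4 f=5, (1,0) g=1 f=5, (1,1) g=2 f=5, (1,2) g=3 f=5]; closed=[(0,0), (0,1), (0,2), (0,3)]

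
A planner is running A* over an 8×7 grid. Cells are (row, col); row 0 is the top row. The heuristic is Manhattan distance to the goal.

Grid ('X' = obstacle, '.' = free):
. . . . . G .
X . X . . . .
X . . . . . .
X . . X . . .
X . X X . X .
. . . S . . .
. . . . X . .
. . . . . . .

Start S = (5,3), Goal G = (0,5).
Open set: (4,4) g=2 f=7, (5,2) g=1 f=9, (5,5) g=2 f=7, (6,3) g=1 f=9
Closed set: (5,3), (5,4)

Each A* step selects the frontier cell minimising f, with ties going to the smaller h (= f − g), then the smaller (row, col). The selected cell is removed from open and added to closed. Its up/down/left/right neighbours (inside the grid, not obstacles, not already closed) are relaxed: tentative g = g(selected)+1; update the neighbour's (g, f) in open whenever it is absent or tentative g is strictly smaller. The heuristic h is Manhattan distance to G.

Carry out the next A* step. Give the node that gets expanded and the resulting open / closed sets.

expanded=(4,4); open=[(3,4) g=3 f=7, (5,2) g=1 f=9, (5,5) g=2 f=7, (6,3) g=1 f=9]; closed=[(4,4), (5,3), (5,4)]

step 1: expand (4,4) (f=7, h=5) → closed; open now [(3,4) g=3 f=7, (5,2) g=1 f=9, (5,5) g=2 f=7, (6,3) g=1 f=9]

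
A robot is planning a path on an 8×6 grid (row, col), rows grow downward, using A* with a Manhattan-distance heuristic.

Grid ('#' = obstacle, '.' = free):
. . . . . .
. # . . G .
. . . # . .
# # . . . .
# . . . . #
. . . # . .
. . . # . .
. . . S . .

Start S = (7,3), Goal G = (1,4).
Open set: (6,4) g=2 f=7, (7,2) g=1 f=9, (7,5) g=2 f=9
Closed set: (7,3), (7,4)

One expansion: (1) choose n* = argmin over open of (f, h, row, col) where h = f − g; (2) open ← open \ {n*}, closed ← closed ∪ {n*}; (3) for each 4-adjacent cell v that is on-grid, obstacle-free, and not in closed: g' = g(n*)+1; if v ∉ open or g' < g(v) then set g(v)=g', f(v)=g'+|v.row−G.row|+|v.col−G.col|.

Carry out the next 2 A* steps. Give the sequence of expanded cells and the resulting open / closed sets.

step 1: expand (6,4) (f=7, h=5) → closed; open now [(5,4) g=3 f=7, (6,5) g=3 f=9, (7,2) g=1 f=9, (7,5) g=2 f=9]
step 2: expand (5,4) (f=7, h=4) → closed; open now [(4,4) g=4 f=7, (5,5) g=4 f=9, (6,5) g=3 f=9, (7,2) g=1 f=9, (7,5) g=2 f=9]

order=[(6,4) → (5,4)]; open=[(4,4) g=4 f=7, (5,5) g=4 f=9, (6,5) g=3 f=9, (7,2) g=1 f=9, (7,5) g=2 f=9]; closed=[(5,4), (6,4), (7,3), (7,4)]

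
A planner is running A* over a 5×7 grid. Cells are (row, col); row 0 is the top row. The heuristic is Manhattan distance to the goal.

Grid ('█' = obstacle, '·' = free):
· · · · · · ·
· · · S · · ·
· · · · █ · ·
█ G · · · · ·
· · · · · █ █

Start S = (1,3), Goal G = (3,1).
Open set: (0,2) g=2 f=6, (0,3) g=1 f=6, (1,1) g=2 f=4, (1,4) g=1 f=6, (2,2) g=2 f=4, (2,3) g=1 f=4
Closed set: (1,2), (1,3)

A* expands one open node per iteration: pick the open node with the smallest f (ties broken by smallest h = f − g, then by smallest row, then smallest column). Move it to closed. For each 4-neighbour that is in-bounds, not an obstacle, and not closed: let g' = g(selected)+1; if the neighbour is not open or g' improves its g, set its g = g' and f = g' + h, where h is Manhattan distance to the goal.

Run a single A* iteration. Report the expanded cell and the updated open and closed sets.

expanded=(1,1); open=[(0,1) g=3 f=6, (0,2) g=2 f=6, (0,3) g=1 f=6, (1,0) g=3 f=6, (1,4) g=1 f=6, (2,1) g=3 f=4, (2,2) g=2 f=4, (2,3) g=1 f=4]; closed=[(1,1), (1,2), (1,3)]

step 1: expand (1,1) (f=4, h=2) → closed; open now [(0,1) g=3 f=6, (0,2) g=2 f=6, (0,3) g=1 f=6, (1,0) g=3 f=6, (1,4) g=1 f=6, (2,1) g=3 f=4, (2,2) g=2 f=4, (2,3) g=1 f=4]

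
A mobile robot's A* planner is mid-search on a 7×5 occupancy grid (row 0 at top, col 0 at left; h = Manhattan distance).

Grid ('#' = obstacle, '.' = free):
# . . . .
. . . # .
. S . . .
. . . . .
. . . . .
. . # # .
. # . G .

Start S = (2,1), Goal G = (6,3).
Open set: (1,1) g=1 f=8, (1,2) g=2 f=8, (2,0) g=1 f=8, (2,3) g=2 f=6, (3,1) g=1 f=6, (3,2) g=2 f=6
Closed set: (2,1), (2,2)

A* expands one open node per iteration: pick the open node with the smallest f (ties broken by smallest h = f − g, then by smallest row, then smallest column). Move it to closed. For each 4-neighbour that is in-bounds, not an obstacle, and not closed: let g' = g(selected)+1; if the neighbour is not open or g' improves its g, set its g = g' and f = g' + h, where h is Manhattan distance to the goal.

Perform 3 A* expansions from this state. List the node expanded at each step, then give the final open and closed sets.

step 1: expand (2,3) (f=6, h=4) → closed; open now [(1,1) g=1 f=8, (1,2) g=2 f=8, (2,0) g=1 f=8, (2,4) g=3 f=8, (3,1) g=1 f=6, (3,2) g=2 f=6, (3,3) g=3 f=6]
step 2: expand (3,3) (f=6, h=3) → closed; open now [(1,1) g=1 f=8, (1,2) g=2 f=8, (2,0) g=1 f=8, (2,4) g=3 f=8, (3,1) g=1 f=6, (3,2) g=2 f=6, (3,4) g=4 f=8, (4,3) g=4 f=6]
step 3: expand (4,3) (f=6, h=2) → closed; open now [(1,1) g=1 f=8, (1,2) g=2 f=8, (2,0) g=1 f=8, (2,4) g=3 f=8, (3,1) g=1 f=6, (3,2) g=2 f=6, (3,4) g=4 f=8, (4,2) g=5 f=8, (4,4) g=5 f=8]

order=[(2,3) → (3,3) → (4,3)]; open=[(1,1) g=1 f=8, (1,2) g=2 f=8, (2,0) g=1 f=8, (2,4) g=3 f=8, (3,1) g=1 f=6, (3,2) g=2 f=6, (3,4) g=4 f=8, (4,2) g=5 f=8, (4,4) g=5 f=8]; closed=[(2,1), (2,2), (2,3), (3,3), (4,3)]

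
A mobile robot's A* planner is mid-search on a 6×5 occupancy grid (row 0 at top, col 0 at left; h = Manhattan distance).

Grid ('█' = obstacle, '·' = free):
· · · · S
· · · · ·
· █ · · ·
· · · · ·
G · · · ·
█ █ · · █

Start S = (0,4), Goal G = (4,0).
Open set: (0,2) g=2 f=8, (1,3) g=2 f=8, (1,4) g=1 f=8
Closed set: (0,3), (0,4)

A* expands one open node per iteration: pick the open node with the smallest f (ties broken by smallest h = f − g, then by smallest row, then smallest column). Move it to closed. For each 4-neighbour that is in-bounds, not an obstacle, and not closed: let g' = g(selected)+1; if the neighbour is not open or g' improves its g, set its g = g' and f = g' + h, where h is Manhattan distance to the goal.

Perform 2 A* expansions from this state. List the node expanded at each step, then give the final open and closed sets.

order=[(0,2) → (0,1)]; open=[(0,0) g=4 f=8, (1,1) g=4 f=8, (1,2) g=3 f=8, (1,3) g=2 f=8, (1,4) g=1 f=8]; closed=[(0,1), (0,2), (0,3), (0,4)]

step 1: expand (0,2) (f=8, h=6) → closed; open now [(0,1) g=3 f=8, (1,2) g=3 f=8, (1,3) g=2 f=8, (1,4) g=1 f=8]
step 2: expand (0,1) (f=8, h=5) → closed; open now [(0,0) g=4 f=8, (1,1) g=4 f=8, (1,2) g=3 f=8, (1,3) g=2 f=8, (1,4) g=1 f=8]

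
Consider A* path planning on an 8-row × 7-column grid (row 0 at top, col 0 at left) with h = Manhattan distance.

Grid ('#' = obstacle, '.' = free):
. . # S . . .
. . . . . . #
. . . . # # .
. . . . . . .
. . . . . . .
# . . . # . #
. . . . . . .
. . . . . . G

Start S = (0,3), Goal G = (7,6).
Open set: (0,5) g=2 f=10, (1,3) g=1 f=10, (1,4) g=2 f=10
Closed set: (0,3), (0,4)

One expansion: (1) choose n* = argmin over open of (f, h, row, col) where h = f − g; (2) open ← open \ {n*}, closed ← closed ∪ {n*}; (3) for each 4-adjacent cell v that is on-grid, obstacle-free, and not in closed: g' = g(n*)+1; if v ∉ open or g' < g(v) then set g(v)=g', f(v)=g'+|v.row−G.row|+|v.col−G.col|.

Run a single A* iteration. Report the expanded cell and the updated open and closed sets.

step 1: expand (0,5) (f=10, h=8) → closed; open now [(0,6) g=3 f=10, (1,3) g=1 f=10, (1,4) g=2 f=10, (1,5) g=3 f=10]

expanded=(0,5); open=[(0,6) g=3 f=10, (1,3) g=1 f=10, (1,4) g=2 f=10, (1,5) g=3 f=10]; closed=[(0,3), (0,4), (0,5)]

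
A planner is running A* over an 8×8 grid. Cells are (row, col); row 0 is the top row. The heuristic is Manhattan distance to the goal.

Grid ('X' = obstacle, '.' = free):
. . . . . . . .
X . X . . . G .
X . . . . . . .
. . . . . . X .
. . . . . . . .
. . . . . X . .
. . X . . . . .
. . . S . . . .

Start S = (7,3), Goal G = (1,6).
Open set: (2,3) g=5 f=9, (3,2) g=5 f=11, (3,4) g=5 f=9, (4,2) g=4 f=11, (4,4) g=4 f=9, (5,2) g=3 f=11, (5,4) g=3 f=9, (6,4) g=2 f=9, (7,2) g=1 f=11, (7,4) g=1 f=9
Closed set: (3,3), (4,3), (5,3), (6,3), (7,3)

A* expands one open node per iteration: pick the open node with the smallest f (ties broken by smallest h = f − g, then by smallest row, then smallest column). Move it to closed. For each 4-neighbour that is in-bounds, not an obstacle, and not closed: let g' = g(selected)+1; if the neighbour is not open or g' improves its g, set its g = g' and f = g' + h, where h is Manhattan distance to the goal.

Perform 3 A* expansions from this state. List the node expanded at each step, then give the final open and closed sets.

order=[(2,3) → (1,3) → (1,4)]; open=[(0,3) g=7 f=11, (0,4) g=8 f=11, (1,5) g=8 f=9, (2,2) g=6 f=11, (2,4) g=6 f=9, (3,2) g=5 f=11, (3,4) g=5 f=9, (4,2) g=4 f=11, (4,4) g=4 f=9, (5,2) g=3 f=11, (5,4) g=3 f=9, (6,4) g=2 f=9, (7,2) g=1 f=11, (7,4) g=1 f=9]; closed=[(1,3), (1,4), (2,3), (3,3), (4,3), (5,3), (6,3), (7,3)]

step 1: expand (2,3) (f=9, h=4) → closed; open now [(1,3) g=6 f=9, (2,2) g=6 f=11, (2,4) g=6 f=9, (3,2) g=5 f=11, (3,4) g=5 f=9, (4,2) g=4 f=11, (4,4) g=4 f=9, (5,2) g=3 f=11, (5,4) g=3 f=9, (6,4) g=2 f=9, (7,2) g=1 f=11, (7,4) g=1 f=9]
step 2: expand (1,3) (f=9, h=3) → closed; open now [(0,3) g=7 f=11, (1,4) g=7 f=9, (2,2) g=6 f=11, (2,4) g=6 f=9, (3,2) g=5 f=11, (3,4) g=5 f=9, (4,2) g=4 f=11, (4,4) g=4 f=9, (5,2) g=3 f=11, (5,4) g=3 f=9, (6,4) g=2 f=9, (7,2) g=1 f=11, (7,4) g=1 f=9]
step 3: expand (1,4) (f=9, h=2) → closed; open now [(0,3) g=7 f=11, (0,4) g=8 f=11, (1,5) g=8 f=9, (2,2) g=6 f=11, (2,4) g=6 f=9, (3,2) g=5 f=11, (3,4) g=5 f=9, (4,2) g=4 f=11, (4,4) g=4 f=9, (5,2) g=3 f=11, (5,4) g=3 f=9, (6,4) g=2 f=9, (7,2) g=1 f=11, (7,4) g=1 f=9]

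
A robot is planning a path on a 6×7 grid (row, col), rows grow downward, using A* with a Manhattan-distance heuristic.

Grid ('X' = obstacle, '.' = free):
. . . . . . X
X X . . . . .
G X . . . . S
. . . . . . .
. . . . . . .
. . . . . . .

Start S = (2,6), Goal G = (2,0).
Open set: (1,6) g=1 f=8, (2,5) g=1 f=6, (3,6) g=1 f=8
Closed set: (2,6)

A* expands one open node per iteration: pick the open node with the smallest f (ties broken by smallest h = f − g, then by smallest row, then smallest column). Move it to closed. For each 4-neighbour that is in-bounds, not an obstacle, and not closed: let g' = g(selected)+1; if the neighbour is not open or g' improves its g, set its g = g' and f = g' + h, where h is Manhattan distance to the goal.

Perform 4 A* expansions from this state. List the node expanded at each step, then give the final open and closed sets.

step 1: expand (2,5) (f=6, h=5) → closed; open now [(1,5) g=2 f=8, (1,6) g=1 f=8, (2,4) g=2 f=6, (3,5) g=2 f=8, (3,6) g=1 f=8]
step 2: expand (2,4) (f=6, h=4) → closed; open now [(1,4) g=3 f=8, (1,5) g=2 f=8, (1,6) g=1 f=8, (2,3) g=3 f=6, (3,4) g=3 f=8, (3,5) g=2 f=8, (3,6) g=1 f=8]
step 3: expand (2,3) (f=6, h=3) → closed; open now [(1,3) g=4 f=8, (1,4) g=3 f=8, (1,5) g=2 f=8, (1,6) g=1 f=8, (2,2) g=4 f=6, (3,3) g=4 f=8, (3,4) g=3 f=8, (3,5) g=2 f=8, (3,6) g=1 f=8]
step 4: expand (2,2) (f=6, h=2) → closed; open now [(1,2) g=5 f=8, (1,3) g=4 f=8, (1,4) g=3 f=8, (1,5) g=2 f=8, (1,6) g=1 f=8, (3,2) g=5 f=8, (3,3) g=4 f=8, (3,4) g=3 f=8, (3,5) g=2 f=8, (3,6) g=1 f=8]

order=[(2,5) → (2,4) → (2,3) → (2,2)]; open=[(1,2) g=5 f=8, (1,3) g=4 f=8, (1,4) g=3 f=8, (1,5) g=2 f=8, (1,6) g=1 f=8, (3,2) g=5 f=8, (3,3) g=4 f=8, (3,4) g=3 f=8, (3,5) g=2 f=8, (3,6) g=1 f=8]; closed=[(2,2), (2,3), (2,4), (2,5), (2,6)]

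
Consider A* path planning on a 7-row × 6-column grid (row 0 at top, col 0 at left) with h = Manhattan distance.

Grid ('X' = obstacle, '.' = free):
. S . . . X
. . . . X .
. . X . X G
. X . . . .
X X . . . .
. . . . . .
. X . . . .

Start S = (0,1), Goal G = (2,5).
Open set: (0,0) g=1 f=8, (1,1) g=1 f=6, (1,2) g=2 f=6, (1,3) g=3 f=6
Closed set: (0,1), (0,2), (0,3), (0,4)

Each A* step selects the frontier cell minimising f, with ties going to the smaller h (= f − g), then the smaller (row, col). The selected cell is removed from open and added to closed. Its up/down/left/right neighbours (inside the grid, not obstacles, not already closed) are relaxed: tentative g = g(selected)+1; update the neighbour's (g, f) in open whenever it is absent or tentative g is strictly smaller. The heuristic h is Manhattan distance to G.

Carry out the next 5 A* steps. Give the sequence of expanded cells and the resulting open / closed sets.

step 1: expand (1,3) (f=6, h=3) → closed; open now [(0,0) g=1 f=8, (1,1) g=1 f=6, (1,2) g=2 f=6, (2,3) g=4 f=6]
step 2: expand (2,3) (f=6, h=2) → closed; open now [(0,0) g=1 f=8, (1,1) g=1 f=6, (1,2) g=2 f=6, (3,3) g=5 f=8]
step 3: expand (1,2) (f=6, h=4) → closed; open now [(0,0) g=1 f=8, (1,1) g=1 f=6, (3,3) g=5 f=8]
step 4: expand (1,1) (f=6, h=5) → closed; open now [(0,0) g=1 f=8, (1,0) g=2 f=8, (2,1) g=2 f=6, (3,3) g=5 f=8]
step 5: expand (2,1) (f=6, h=4) → closed; open now [(0,0) g=1 f=8, (1,0) g=2 f=8, (2,0) g=3 f=8, (3,3) g=5 f=8]

order=[(1,3) → (2,3) → (1,2) → (1,1) → (2,1)]; open=[(0,0) g=1 f=8, (1,0) g=2 f=8, (2,0) g=3 f=8, (3,3) g=5 f=8]; closed=[(0,1), (0,2), (0,3), (0,4), (1,1), (1,2), (1,3), (2,1), (2,3)]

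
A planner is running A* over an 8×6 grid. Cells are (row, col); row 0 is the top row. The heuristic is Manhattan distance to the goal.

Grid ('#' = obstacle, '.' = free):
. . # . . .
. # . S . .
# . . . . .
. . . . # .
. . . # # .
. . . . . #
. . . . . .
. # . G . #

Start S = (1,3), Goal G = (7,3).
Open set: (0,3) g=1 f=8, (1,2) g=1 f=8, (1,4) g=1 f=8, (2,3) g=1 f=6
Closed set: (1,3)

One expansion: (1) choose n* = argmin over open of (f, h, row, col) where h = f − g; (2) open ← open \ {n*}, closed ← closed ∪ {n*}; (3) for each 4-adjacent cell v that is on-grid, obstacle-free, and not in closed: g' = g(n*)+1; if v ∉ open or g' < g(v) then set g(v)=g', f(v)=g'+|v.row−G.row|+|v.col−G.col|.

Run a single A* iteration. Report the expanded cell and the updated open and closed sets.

step 1: expand (2,3) (f=6, h=5) → closed; open now [(0,3) g=1 f=8, (1,2) g=1 f=8, (1,4) g=1 f=8, (2,2) g=2 f=8, (2,4) g=2 f=8, (3,3) g=2 f=6]

expanded=(2,3); open=[(0,3) g=1 f=8, (1,2) g=1 f=8, (1,4) g=1 f=8, (2,2) g=2 f=8, (2,4) g=2 f=8, (3,3) g=2 f=6]; closed=[(1,3), (2,3)]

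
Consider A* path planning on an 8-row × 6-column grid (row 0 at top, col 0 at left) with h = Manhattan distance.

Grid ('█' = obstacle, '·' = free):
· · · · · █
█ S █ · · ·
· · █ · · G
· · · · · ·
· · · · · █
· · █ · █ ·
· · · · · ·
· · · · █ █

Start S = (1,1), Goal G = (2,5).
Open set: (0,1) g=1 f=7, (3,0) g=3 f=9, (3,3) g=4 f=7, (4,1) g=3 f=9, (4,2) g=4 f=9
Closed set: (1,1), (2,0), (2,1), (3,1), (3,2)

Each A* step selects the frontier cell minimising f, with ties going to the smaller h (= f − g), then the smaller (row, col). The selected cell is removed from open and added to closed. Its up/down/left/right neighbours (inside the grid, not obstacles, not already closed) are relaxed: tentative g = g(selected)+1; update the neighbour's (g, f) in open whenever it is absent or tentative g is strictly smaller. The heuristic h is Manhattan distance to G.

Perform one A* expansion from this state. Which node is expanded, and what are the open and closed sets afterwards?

expanded=(3,3); open=[(0,1) g=1 f=7, (2,3) g=5 f=7, (3,0) g=3 f=9, (3,4) g=5 f=7, (4,1) g=3 f=9, (4,2) g=4 f=9, (4,3) g=5 f=9]; closed=[(1,1), (2,0), (2,1), (3,1), (3,2), (3,3)]

step 1: expand (3,3) (f=7, h=3) → closed; open now [(0,1) g=1 f=7, (2,3) g=5 f=7, (3,0) g=3 f=9, (3,4) g=5 f=7, (4,1) g=3 f=9, (4,2) g=4 f=9, (4,3) g=5 f=9]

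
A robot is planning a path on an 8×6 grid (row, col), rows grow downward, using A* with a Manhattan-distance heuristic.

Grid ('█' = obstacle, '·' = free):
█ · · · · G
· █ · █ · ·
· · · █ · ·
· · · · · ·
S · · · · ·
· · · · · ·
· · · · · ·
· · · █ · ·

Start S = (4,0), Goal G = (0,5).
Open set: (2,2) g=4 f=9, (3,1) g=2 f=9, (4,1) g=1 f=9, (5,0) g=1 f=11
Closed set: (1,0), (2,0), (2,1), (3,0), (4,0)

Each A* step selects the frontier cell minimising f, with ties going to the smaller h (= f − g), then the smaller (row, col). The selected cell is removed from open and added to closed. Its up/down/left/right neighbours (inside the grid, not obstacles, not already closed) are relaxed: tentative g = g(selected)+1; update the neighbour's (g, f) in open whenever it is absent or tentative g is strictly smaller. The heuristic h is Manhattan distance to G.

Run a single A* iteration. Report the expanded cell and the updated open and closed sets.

expanded=(2,2); open=[(1,2) g=5 f=9, (3,1) g=2 f=9, (3,2) g=5 f=11, (4,1) g=1 f=9, (5,0) g=1 f=11]; closed=[(1,0), (2,0), (2,1), (2,2), (3,0), (4,0)]

step 1: expand (2,2) (f=9, h=5) → closed; open now [(1,2) g=5 f=9, (3,1) g=2 f=9, (3,2) g=5 f=11, (4,1) g=1 f=9, (5,0) g=1 f=11]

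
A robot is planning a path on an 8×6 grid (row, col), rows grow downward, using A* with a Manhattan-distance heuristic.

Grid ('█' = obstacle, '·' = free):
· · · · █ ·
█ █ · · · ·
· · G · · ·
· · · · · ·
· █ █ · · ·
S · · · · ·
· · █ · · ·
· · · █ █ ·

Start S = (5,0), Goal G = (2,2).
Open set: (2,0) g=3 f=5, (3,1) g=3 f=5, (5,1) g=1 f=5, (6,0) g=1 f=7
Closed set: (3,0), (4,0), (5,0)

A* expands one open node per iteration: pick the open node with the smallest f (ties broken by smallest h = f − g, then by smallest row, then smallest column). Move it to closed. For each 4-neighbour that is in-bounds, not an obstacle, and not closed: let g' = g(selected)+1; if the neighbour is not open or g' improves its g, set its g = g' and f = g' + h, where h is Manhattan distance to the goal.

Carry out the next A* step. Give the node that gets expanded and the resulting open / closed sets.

expanded=(2,0); open=[(2,1) g=4 f=5, (3,1) g=3 f=5, (5,1) g=1 f=5, (6,0) g=1 f=7]; closed=[(2,0), (3,0), (4,0), (5,0)]

step 1: expand (2,0) (f=5, h=2) → closed; open now [(2,1) g=4 f=5, (3,1) g=3 f=5, (5,1) g=1 f=5, (6,0) g=1 f=7]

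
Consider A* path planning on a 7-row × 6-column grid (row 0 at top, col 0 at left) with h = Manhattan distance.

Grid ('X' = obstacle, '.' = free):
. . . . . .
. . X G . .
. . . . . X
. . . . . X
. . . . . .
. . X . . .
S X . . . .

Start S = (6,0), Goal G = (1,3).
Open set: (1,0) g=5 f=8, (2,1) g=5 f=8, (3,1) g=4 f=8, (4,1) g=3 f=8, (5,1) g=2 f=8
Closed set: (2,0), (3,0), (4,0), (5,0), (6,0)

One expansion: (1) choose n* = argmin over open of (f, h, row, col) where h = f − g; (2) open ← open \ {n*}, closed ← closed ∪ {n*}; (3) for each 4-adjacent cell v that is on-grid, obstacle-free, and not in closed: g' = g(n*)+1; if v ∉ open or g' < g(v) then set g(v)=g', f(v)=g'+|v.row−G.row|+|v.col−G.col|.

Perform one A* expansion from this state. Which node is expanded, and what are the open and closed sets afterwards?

step 1: expand (1,0) (f=8, h=3) → closed; open now [(0,0) g=6 f=10, (1,1) g=6 f=8, (2,1) g=5 f=8, (3,1) g=4 f=8, (4,1) g=3 f=8, (5,1) g=2 f=8]

expanded=(1,0); open=[(0,0) g=6 f=10, (1,1) g=6 f=8, (2,1) g=5 f=8, (3,1) g=4 f=8, (4,1) g=3 f=8, (5,1) g=2 f=8]; closed=[(1,0), (2,0), (3,0), (4,0), (5,0), (6,0)]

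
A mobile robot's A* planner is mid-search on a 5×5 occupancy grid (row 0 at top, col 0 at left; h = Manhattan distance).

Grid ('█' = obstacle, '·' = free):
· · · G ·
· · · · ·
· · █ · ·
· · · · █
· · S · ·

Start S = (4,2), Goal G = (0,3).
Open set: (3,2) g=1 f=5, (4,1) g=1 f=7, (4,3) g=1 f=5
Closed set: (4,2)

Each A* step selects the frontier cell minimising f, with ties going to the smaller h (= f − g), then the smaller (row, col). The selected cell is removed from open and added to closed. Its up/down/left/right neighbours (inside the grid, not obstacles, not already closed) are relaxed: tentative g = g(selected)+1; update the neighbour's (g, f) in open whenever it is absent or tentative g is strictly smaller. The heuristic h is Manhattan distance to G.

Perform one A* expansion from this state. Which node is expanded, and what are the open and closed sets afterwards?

expanded=(3,2); open=[(3,1) g=2 f=7, (3,3) g=2 f=5, (4,1) g=1 f=7, (4,3) g=1 f=5]; closed=[(3,2), (4,2)]

step 1: expand (3,2) (f=5, h=4) → closed; open now [(3,1) g=2 f=7, (3,3) g=2 f=5, (4,1) g=1 f=7, (4,3) g=1 f=5]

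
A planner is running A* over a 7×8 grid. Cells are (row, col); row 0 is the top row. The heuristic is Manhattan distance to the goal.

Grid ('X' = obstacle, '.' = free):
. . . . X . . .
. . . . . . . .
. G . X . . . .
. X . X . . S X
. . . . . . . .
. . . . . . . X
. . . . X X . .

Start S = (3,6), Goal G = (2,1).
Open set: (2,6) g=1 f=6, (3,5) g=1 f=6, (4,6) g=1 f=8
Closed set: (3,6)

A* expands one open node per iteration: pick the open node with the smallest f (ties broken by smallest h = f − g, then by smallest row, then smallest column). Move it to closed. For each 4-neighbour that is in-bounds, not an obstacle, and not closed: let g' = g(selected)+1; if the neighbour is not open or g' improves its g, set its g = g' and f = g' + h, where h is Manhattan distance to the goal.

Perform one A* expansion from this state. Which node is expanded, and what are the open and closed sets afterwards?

step 1: expand (2,6) (f=6, h=5) → closed; open now [(1,6) g=2 f=8, (2,5) g=2 f=6, (2,7) g=2 f=8, (3,5) g=1 f=6, (4,6) g=1 f=8]

expanded=(2,6); open=[(1,6) g=2 f=8, (2,5) g=2 f=6, (2,7) g=2 f=8, (3,5) g=1 f=6, (4,6) g=1 f=8]; closed=[(2,6), (3,6)]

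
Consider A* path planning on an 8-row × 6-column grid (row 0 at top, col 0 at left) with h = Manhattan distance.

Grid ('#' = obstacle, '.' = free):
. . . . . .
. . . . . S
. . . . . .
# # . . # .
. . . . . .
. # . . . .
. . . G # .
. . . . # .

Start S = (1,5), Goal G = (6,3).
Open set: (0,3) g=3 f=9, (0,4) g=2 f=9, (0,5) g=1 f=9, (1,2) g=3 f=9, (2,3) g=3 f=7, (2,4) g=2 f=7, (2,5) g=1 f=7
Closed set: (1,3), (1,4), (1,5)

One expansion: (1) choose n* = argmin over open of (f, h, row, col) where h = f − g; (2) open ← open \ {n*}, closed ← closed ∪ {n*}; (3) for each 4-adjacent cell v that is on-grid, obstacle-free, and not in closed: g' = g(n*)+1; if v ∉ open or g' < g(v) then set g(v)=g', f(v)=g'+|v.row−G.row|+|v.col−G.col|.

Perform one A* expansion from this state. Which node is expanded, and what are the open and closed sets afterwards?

expanded=(2,3); open=[(0,3) g=3 f=9, (0,4) g=2 f=9, (0,5) g=1 f=9, (1,2) g=3 f=9, (2,2) g=4 f=9, (2,4) g=2 f=7, (2,5) g=1 f=7, (3,3) g=4 f=7]; closed=[(1,3), (1,4), (1,5), (2,3)]

step 1: expand (2,3) (f=7, h=4) → closed; open now [(0,3) g=3 f=9, (0,4) g=2 f=9, (0,5) g=1 f=9, (1,2) g=3 f=9, (2,2) g=4 f=9, (2,4) g=2 f=7, (2,5) g=1 f=7, (3,3) g=4 f=7]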